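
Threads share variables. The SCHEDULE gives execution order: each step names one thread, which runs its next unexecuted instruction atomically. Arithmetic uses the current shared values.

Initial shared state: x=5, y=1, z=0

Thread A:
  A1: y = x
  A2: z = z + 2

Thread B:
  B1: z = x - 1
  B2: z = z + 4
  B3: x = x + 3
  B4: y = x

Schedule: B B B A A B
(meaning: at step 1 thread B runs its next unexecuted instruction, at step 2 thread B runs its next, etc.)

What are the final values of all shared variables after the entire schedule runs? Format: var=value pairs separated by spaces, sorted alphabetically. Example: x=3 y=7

Step 1: thread B executes B1 (z = x - 1). Shared: x=5 y=1 z=4. PCs: A@0 B@1
Step 2: thread B executes B2 (z = z + 4). Shared: x=5 y=1 z=8. PCs: A@0 B@2
Step 3: thread B executes B3 (x = x + 3). Shared: x=8 y=1 z=8. PCs: A@0 B@3
Step 4: thread A executes A1 (y = x). Shared: x=8 y=8 z=8. PCs: A@1 B@3
Step 5: thread A executes A2 (z = z + 2). Shared: x=8 y=8 z=10. PCs: A@2 B@3
Step 6: thread B executes B4 (y = x). Shared: x=8 y=8 z=10. PCs: A@2 B@4

Answer: x=8 y=8 z=10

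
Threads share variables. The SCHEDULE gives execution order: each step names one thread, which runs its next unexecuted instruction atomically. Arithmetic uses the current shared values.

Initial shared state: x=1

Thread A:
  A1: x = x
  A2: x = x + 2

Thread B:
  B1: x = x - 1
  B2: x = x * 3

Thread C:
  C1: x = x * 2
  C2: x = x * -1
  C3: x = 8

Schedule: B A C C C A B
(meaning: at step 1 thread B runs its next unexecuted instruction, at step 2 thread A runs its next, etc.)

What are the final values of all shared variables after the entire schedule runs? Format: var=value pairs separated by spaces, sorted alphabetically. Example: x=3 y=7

Answer: x=30

Derivation:
Step 1: thread B executes B1 (x = x - 1). Shared: x=0. PCs: A@0 B@1 C@0
Step 2: thread A executes A1 (x = x). Shared: x=0. PCs: A@1 B@1 C@0
Step 3: thread C executes C1 (x = x * 2). Shared: x=0. PCs: A@1 B@1 C@1
Step 4: thread C executes C2 (x = x * -1). Shared: x=0. PCs: A@1 B@1 C@2
Step 5: thread C executes C3 (x = 8). Shared: x=8. PCs: A@1 B@1 C@3
Step 6: thread A executes A2 (x = x + 2). Shared: x=10. PCs: A@2 B@1 C@3
Step 7: thread B executes B2 (x = x * 3). Shared: x=30. PCs: A@2 B@2 C@3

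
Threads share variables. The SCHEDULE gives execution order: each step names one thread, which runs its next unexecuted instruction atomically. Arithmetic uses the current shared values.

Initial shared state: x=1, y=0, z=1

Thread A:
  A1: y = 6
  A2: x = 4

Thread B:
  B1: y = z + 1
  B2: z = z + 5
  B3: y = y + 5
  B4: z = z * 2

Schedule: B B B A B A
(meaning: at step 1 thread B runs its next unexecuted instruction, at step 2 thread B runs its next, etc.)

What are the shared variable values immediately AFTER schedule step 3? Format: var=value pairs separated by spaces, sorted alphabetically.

Step 1: thread B executes B1 (y = z + 1). Shared: x=1 y=2 z=1. PCs: A@0 B@1
Step 2: thread B executes B2 (z = z + 5). Shared: x=1 y=2 z=6. PCs: A@0 B@2
Step 3: thread B executes B3 (y = y + 5). Shared: x=1 y=7 z=6. PCs: A@0 B@3

Answer: x=1 y=7 z=6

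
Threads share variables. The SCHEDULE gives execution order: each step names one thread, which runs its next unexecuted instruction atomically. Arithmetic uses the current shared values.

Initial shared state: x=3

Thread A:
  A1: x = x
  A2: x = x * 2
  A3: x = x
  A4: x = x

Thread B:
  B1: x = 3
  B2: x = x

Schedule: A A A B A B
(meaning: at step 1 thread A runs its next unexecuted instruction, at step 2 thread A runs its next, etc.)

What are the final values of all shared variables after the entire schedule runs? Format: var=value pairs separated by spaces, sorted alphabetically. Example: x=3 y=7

Answer: x=3

Derivation:
Step 1: thread A executes A1 (x = x). Shared: x=3. PCs: A@1 B@0
Step 2: thread A executes A2 (x = x * 2). Shared: x=6. PCs: A@2 B@0
Step 3: thread A executes A3 (x = x). Shared: x=6. PCs: A@3 B@0
Step 4: thread B executes B1 (x = 3). Shared: x=3. PCs: A@3 B@1
Step 5: thread A executes A4 (x = x). Shared: x=3. PCs: A@4 B@1
Step 6: thread B executes B2 (x = x). Shared: x=3. PCs: A@4 B@2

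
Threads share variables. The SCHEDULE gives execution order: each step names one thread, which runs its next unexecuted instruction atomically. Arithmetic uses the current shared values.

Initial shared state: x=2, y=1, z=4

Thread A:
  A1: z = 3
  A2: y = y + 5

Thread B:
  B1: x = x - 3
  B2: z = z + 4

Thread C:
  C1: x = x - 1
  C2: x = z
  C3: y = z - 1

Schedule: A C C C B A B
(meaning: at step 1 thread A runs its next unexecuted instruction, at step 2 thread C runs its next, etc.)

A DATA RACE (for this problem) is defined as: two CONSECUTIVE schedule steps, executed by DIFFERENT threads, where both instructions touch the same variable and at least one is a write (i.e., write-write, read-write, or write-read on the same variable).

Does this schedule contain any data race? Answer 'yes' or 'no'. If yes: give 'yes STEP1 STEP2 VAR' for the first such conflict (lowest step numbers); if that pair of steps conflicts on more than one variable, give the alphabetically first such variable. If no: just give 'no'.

Steps 1,2: A(r=-,w=z) vs C(r=x,w=x). No conflict.
Steps 2,3: same thread (C). No race.
Steps 3,4: same thread (C). No race.
Steps 4,5: C(r=z,w=y) vs B(r=x,w=x). No conflict.
Steps 5,6: B(r=x,w=x) vs A(r=y,w=y). No conflict.
Steps 6,7: A(r=y,w=y) vs B(r=z,w=z). No conflict.

Answer: no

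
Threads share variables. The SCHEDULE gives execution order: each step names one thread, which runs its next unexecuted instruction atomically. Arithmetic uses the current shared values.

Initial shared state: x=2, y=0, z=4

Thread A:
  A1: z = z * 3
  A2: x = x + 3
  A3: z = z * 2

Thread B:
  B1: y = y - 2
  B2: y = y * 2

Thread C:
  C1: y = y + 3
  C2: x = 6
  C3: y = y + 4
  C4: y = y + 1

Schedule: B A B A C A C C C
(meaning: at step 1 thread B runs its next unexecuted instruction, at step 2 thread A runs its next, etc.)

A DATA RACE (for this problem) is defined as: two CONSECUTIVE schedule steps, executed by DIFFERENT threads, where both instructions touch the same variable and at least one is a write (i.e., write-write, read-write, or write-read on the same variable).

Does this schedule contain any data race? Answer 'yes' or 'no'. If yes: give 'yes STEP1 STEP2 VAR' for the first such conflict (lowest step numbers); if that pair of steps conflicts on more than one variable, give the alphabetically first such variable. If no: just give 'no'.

Steps 1,2: B(r=y,w=y) vs A(r=z,w=z). No conflict.
Steps 2,3: A(r=z,w=z) vs B(r=y,w=y). No conflict.
Steps 3,4: B(r=y,w=y) vs A(r=x,w=x). No conflict.
Steps 4,5: A(r=x,w=x) vs C(r=y,w=y). No conflict.
Steps 5,6: C(r=y,w=y) vs A(r=z,w=z). No conflict.
Steps 6,7: A(r=z,w=z) vs C(r=-,w=x). No conflict.
Steps 7,8: same thread (C). No race.
Steps 8,9: same thread (C). No race.

Answer: no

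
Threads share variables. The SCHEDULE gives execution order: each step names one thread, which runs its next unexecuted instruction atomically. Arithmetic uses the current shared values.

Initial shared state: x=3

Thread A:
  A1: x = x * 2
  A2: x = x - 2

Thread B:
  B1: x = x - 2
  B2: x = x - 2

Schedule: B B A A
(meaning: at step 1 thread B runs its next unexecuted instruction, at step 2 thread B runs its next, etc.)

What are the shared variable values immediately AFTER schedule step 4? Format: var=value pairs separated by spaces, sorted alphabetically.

Step 1: thread B executes B1 (x = x - 2). Shared: x=1. PCs: A@0 B@1
Step 2: thread B executes B2 (x = x - 2). Shared: x=-1. PCs: A@0 B@2
Step 3: thread A executes A1 (x = x * 2). Shared: x=-2. PCs: A@1 B@2
Step 4: thread A executes A2 (x = x - 2). Shared: x=-4. PCs: A@2 B@2

Answer: x=-4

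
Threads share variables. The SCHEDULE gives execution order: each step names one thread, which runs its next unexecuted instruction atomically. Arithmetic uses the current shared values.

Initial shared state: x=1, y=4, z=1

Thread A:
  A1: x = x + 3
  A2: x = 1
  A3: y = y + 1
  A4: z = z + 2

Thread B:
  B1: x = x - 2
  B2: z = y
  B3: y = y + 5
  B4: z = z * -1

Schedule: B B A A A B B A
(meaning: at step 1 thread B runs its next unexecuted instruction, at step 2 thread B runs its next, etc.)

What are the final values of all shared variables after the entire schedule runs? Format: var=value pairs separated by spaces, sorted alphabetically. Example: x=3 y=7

Step 1: thread B executes B1 (x = x - 2). Shared: x=-1 y=4 z=1. PCs: A@0 B@1
Step 2: thread B executes B2 (z = y). Shared: x=-1 y=4 z=4. PCs: A@0 B@2
Step 3: thread A executes A1 (x = x + 3). Shared: x=2 y=4 z=4. PCs: A@1 B@2
Step 4: thread A executes A2 (x = 1). Shared: x=1 y=4 z=4. PCs: A@2 B@2
Step 5: thread A executes A3 (y = y + 1). Shared: x=1 y=5 z=4. PCs: A@3 B@2
Step 6: thread B executes B3 (y = y + 5). Shared: x=1 y=10 z=4. PCs: A@3 B@3
Step 7: thread B executes B4 (z = z * -1). Shared: x=1 y=10 z=-4. PCs: A@3 B@4
Step 8: thread A executes A4 (z = z + 2). Shared: x=1 y=10 z=-2. PCs: A@4 B@4

Answer: x=1 y=10 z=-2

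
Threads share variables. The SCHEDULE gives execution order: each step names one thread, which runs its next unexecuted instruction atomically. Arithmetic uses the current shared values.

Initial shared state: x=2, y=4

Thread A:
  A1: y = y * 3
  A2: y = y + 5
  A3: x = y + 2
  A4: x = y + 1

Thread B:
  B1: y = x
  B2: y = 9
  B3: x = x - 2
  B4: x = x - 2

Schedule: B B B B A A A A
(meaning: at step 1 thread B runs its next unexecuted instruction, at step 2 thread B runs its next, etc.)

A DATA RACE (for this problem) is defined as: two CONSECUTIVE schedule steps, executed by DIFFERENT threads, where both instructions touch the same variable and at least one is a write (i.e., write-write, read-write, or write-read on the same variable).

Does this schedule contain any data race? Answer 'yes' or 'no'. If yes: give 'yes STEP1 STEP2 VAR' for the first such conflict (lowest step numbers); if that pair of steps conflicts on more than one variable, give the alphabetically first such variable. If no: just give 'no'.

Steps 1,2: same thread (B). No race.
Steps 2,3: same thread (B). No race.
Steps 3,4: same thread (B). No race.
Steps 4,5: B(r=x,w=x) vs A(r=y,w=y). No conflict.
Steps 5,6: same thread (A). No race.
Steps 6,7: same thread (A). No race.
Steps 7,8: same thread (A). No race.

Answer: no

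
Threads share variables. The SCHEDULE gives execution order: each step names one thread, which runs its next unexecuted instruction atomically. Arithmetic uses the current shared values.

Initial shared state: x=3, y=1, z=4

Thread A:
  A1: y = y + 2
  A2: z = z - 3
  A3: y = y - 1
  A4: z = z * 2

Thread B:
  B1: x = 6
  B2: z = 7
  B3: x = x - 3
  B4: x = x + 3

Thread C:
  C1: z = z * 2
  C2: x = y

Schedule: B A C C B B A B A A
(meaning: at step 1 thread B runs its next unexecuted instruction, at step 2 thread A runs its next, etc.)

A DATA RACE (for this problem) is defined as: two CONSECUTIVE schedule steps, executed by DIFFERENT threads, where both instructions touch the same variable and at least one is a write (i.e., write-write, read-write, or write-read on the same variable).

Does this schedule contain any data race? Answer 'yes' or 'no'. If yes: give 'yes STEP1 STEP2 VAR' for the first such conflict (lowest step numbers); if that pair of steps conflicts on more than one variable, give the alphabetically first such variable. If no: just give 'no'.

Steps 1,2: B(r=-,w=x) vs A(r=y,w=y). No conflict.
Steps 2,3: A(r=y,w=y) vs C(r=z,w=z). No conflict.
Steps 3,4: same thread (C). No race.
Steps 4,5: C(r=y,w=x) vs B(r=-,w=z). No conflict.
Steps 5,6: same thread (B). No race.
Steps 6,7: B(r=x,w=x) vs A(r=z,w=z). No conflict.
Steps 7,8: A(r=z,w=z) vs B(r=x,w=x). No conflict.
Steps 8,9: B(r=x,w=x) vs A(r=y,w=y). No conflict.
Steps 9,10: same thread (A). No race.

Answer: no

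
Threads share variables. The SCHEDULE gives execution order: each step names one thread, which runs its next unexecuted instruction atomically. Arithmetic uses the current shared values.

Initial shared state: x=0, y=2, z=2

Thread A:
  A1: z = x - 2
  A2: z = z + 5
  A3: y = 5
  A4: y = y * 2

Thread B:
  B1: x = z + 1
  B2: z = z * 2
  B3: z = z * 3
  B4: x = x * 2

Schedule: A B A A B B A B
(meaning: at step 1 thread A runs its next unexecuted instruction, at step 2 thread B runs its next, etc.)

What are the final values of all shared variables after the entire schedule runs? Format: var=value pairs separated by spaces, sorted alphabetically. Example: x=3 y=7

Answer: x=-2 y=10 z=18

Derivation:
Step 1: thread A executes A1 (z = x - 2). Shared: x=0 y=2 z=-2. PCs: A@1 B@0
Step 2: thread B executes B1 (x = z + 1). Shared: x=-1 y=2 z=-2. PCs: A@1 B@1
Step 3: thread A executes A2 (z = z + 5). Shared: x=-1 y=2 z=3. PCs: A@2 B@1
Step 4: thread A executes A3 (y = 5). Shared: x=-1 y=5 z=3. PCs: A@3 B@1
Step 5: thread B executes B2 (z = z * 2). Shared: x=-1 y=5 z=6. PCs: A@3 B@2
Step 6: thread B executes B3 (z = z * 3). Shared: x=-1 y=5 z=18. PCs: A@3 B@3
Step 7: thread A executes A4 (y = y * 2). Shared: x=-1 y=10 z=18. PCs: A@4 B@3
Step 8: thread B executes B4 (x = x * 2). Shared: x=-2 y=10 z=18. PCs: A@4 B@4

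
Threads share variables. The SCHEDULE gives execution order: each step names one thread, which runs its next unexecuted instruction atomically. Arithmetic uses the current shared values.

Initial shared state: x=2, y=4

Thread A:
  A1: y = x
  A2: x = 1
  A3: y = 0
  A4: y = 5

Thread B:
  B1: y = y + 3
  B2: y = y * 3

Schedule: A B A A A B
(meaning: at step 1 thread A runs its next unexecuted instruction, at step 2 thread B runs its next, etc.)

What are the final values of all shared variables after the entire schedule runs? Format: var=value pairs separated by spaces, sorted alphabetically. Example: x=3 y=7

Answer: x=1 y=15

Derivation:
Step 1: thread A executes A1 (y = x). Shared: x=2 y=2. PCs: A@1 B@0
Step 2: thread B executes B1 (y = y + 3). Shared: x=2 y=5. PCs: A@1 B@1
Step 3: thread A executes A2 (x = 1). Shared: x=1 y=5. PCs: A@2 B@1
Step 4: thread A executes A3 (y = 0). Shared: x=1 y=0. PCs: A@3 B@1
Step 5: thread A executes A4 (y = 5). Shared: x=1 y=5. PCs: A@4 B@1
Step 6: thread B executes B2 (y = y * 3). Shared: x=1 y=15. PCs: A@4 B@2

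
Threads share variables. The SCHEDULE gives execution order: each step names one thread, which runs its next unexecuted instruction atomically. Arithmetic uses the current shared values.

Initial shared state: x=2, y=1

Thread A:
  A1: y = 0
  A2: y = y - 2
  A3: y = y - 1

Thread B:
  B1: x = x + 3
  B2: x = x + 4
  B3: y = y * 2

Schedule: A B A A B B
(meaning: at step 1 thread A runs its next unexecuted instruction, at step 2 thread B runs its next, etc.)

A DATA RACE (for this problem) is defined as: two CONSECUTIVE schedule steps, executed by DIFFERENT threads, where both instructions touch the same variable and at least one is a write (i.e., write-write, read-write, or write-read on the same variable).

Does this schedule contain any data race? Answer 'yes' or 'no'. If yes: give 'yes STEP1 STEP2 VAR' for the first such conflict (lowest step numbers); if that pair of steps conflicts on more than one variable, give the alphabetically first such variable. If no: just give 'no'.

Steps 1,2: A(r=-,w=y) vs B(r=x,w=x). No conflict.
Steps 2,3: B(r=x,w=x) vs A(r=y,w=y). No conflict.
Steps 3,4: same thread (A). No race.
Steps 4,5: A(r=y,w=y) vs B(r=x,w=x). No conflict.
Steps 5,6: same thread (B). No race.

Answer: no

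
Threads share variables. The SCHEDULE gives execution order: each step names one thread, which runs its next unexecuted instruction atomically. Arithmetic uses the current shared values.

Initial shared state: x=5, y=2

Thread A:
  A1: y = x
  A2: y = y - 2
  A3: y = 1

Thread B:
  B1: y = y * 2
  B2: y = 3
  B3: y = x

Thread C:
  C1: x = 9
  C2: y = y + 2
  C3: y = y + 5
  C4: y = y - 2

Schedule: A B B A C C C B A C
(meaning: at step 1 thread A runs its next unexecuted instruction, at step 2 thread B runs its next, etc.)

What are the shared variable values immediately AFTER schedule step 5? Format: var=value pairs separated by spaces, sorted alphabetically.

Step 1: thread A executes A1 (y = x). Shared: x=5 y=5. PCs: A@1 B@0 C@0
Step 2: thread B executes B1 (y = y * 2). Shared: x=5 y=10. PCs: A@1 B@1 C@0
Step 3: thread B executes B2 (y = 3). Shared: x=5 y=3. PCs: A@1 B@2 C@0
Step 4: thread A executes A2 (y = y - 2). Shared: x=5 y=1. PCs: A@2 B@2 C@0
Step 5: thread C executes C1 (x = 9). Shared: x=9 y=1. PCs: A@2 B@2 C@1

Answer: x=9 y=1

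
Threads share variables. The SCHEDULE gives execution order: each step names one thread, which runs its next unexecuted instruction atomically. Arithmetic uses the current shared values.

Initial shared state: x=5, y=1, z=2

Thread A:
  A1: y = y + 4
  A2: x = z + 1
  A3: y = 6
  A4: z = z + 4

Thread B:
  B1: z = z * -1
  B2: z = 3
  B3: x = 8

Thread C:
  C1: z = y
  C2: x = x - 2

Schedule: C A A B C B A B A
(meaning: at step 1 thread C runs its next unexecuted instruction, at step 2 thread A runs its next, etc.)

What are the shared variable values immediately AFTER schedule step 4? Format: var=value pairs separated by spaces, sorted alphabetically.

Step 1: thread C executes C1 (z = y). Shared: x=5 y=1 z=1. PCs: A@0 B@0 C@1
Step 2: thread A executes A1 (y = y + 4). Shared: x=5 y=5 z=1. PCs: A@1 B@0 C@1
Step 3: thread A executes A2 (x = z + 1). Shared: x=2 y=5 z=1. PCs: A@2 B@0 C@1
Step 4: thread B executes B1 (z = z * -1). Shared: x=2 y=5 z=-1. PCs: A@2 B@1 C@1

Answer: x=2 y=5 z=-1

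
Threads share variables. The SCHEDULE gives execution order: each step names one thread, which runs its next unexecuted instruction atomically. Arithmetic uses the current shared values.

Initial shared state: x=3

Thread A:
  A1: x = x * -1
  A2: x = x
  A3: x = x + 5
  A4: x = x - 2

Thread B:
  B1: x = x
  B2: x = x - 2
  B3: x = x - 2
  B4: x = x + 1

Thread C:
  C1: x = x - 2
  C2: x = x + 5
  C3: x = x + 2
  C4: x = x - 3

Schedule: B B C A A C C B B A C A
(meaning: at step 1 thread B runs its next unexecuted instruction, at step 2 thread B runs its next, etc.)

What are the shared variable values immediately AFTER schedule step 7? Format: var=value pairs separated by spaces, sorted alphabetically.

Step 1: thread B executes B1 (x = x). Shared: x=3. PCs: A@0 B@1 C@0
Step 2: thread B executes B2 (x = x - 2). Shared: x=1. PCs: A@0 B@2 C@0
Step 3: thread C executes C1 (x = x - 2). Shared: x=-1. PCs: A@0 B@2 C@1
Step 4: thread A executes A1 (x = x * -1). Shared: x=1. PCs: A@1 B@2 C@1
Step 5: thread A executes A2 (x = x). Shared: x=1. PCs: A@2 B@2 C@1
Step 6: thread C executes C2 (x = x + 5). Shared: x=6. PCs: A@2 B@2 C@2
Step 7: thread C executes C3 (x = x + 2). Shared: x=8. PCs: A@2 B@2 C@3

Answer: x=8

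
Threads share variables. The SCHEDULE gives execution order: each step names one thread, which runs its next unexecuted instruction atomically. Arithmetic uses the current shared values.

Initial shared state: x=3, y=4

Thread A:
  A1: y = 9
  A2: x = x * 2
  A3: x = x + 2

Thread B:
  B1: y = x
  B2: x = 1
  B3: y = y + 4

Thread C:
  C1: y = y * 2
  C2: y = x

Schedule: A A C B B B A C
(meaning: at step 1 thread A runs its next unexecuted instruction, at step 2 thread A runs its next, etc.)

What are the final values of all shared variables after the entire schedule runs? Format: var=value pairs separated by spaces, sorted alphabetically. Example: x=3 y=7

Answer: x=3 y=3

Derivation:
Step 1: thread A executes A1 (y = 9). Shared: x=3 y=9. PCs: A@1 B@0 C@0
Step 2: thread A executes A2 (x = x * 2). Shared: x=6 y=9. PCs: A@2 B@0 C@0
Step 3: thread C executes C1 (y = y * 2). Shared: x=6 y=18. PCs: A@2 B@0 C@1
Step 4: thread B executes B1 (y = x). Shared: x=6 y=6. PCs: A@2 B@1 C@1
Step 5: thread B executes B2 (x = 1). Shared: x=1 y=6. PCs: A@2 B@2 C@1
Step 6: thread B executes B3 (y = y + 4). Shared: x=1 y=10. PCs: A@2 B@3 C@1
Step 7: thread A executes A3 (x = x + 2). Shared: x=3 y=10. PCs: A@3 B@3 C@1
Step 8: thread C executes C2 (y = x). Shared: x=3 y=3. PCs: A@3 B@3 C@2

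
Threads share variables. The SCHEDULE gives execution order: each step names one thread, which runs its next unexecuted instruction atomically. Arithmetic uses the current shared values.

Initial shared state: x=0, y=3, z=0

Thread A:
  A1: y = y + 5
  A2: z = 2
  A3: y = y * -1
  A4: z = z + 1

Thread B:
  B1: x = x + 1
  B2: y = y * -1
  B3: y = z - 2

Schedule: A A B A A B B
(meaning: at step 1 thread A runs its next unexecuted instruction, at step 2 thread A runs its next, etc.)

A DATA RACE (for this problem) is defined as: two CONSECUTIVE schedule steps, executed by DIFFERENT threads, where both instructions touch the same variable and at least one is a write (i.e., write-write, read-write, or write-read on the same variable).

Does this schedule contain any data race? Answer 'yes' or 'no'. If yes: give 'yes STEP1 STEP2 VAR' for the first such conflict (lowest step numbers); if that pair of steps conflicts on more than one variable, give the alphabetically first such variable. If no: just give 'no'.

Answer: no

Derivation:
Steps 1,2: same thread (A). No race.
Steps 2,3: A(r=-,w=z) vs B(r=x,w=x). No conflict.
Steps 3,4: B(r=x,w=x) vs A(r=y,w=y). No conflict.
Steps 4,5: same thread (A). No race.
Steps 5,6: A(r=z,w=z) vs B(r=y,w=y). No conflict.
Steps 6,7: same thread (B). No race.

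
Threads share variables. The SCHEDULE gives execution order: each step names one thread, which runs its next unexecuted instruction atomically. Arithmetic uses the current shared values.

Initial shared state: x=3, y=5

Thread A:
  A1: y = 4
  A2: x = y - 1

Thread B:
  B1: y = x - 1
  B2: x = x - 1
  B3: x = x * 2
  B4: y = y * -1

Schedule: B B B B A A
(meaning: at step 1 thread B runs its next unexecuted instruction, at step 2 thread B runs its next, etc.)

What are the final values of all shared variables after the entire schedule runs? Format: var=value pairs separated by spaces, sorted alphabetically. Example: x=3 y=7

Answer: x=3 y=4

Derivation:
Step 1: thread B executes B1 (y = x - 1). Shared: x=3 y=2. PCs: A@0 B@1
Step 2: thread B executes B2 (x = x - 1). Shared: x=2 y=2. PCs: A@0 B@2
Step 3: thread B executes B3 (x = x * 2). Shared: x=4 y=2. PCs: A@0 B@3
Step 4: thread B executes B4 (y = y * -1). Shared: x=4 y=-2. PCs: A@0 B@4
Step 5: thread A executes A1 (y = 4). Shared: x=4 y=4. PCs: A@1 B@4
Step 6: thread A executes A2 (x = y - 1). Shared: x=3 y=4. PCs: A@2 B@4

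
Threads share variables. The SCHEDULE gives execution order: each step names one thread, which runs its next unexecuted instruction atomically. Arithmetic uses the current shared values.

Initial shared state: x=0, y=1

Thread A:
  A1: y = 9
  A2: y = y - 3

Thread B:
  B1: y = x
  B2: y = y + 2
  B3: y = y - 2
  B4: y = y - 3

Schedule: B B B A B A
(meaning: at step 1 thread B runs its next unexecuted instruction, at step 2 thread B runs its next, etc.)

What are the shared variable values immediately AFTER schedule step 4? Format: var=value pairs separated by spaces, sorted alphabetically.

Answer: x=0 y=9

Derivation:
Step 1: thread B executes B1 (y = x). Shared: x=0 y=0. PCs: A@0 B@1
Step 2: thread B executes B2 (y = y + 2). Shared: x=0 y=2. PCs: A@0 B@2
Step 3: thread B executes B3 (y = y - 2). Shared: x=0 y=0. PCs: A@0 B@3
Step 4: thread A executes A1 (y = 9). Shared: x=0 y=9. PCs: A@1 B@3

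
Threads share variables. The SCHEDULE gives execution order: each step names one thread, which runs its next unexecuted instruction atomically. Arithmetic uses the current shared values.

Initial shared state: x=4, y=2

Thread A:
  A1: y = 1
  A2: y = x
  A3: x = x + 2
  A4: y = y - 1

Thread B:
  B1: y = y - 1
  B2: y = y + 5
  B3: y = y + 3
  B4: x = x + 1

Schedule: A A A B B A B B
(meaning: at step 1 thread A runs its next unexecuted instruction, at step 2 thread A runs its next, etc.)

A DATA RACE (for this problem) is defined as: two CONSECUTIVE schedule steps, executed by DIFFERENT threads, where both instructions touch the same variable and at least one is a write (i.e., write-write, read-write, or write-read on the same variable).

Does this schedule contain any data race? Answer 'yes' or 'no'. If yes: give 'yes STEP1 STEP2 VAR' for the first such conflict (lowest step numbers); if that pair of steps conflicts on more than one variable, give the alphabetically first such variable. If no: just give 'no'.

Steps 1,2: same thread (A). No race.
Steps 2,3: same thread (A). No race.
Steps 3,4: A(r=x,w=x) vs B(r=y,w=y). No conflict.
Steps 4,5: same thread (B). No race.
Steps 5,6: B(y = y + 5) vs A(y = y - 1). RACE on y (W-W).
Steps 6,7: A(y = y - 1) vs B(y = y + 3). RACE on y (W-W).
Steps 7,8: same thread (B). No race.
First conflict at steps 5,6.

Answer: yes 5 6 y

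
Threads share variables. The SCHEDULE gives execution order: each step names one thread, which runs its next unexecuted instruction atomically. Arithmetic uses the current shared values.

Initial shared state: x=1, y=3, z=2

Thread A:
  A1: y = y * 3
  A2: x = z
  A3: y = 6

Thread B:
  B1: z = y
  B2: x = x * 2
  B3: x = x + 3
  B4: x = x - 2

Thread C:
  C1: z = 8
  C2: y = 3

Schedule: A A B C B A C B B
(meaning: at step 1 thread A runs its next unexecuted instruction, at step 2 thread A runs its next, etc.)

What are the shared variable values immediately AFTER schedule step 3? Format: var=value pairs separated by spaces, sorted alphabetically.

Answer: x=2 y=9 z=9

Derivation:
Step 1: thread A executes A1 (y = y * 3). Shared: x=1 y=9 z=2. PCs: A@1 B@0 C@0
Step 2: thread A executes A2 (x = z). Shared: x=2 y=9 z=2. PCs: A@2 B@0 C@0
Step 3: thread B executes B1 (z = y). Shared: x=2 y=9 z=9. PCs: A@2 B@1 C@0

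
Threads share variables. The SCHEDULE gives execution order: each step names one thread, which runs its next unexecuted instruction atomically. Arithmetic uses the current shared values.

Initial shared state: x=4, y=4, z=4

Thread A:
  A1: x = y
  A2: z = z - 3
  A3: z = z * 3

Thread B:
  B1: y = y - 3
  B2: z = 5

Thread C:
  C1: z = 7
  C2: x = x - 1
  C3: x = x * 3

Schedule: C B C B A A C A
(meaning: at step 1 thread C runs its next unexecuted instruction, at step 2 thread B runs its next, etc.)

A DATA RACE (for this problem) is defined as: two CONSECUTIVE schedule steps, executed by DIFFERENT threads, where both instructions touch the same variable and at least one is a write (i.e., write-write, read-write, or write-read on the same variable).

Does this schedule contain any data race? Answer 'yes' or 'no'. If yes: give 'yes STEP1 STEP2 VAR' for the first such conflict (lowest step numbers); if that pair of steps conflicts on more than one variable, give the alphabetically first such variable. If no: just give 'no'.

Steps 1,2: C(r=-,w=z) vs B(r=y,w=y). No conflict.
Steps 2,3: B(r=y,w=y) vs C(r=x,w=x). No conflict.
Steps 3,4: C(r=x,w=x) vs B(r=-,w=z). No conflict.
Steps 4,5: B(r=-,w=z) vs A(r=y,w=x). No conflict.
Steps 5,6: same thread (A). No race.
Steps 6,7: A(r=z,w=z) vs C(r=x,w=x). No conflict.
Steps 7,8: C(r=x,w=x) vs A(r=z,w=z). No conflict.

Answer: no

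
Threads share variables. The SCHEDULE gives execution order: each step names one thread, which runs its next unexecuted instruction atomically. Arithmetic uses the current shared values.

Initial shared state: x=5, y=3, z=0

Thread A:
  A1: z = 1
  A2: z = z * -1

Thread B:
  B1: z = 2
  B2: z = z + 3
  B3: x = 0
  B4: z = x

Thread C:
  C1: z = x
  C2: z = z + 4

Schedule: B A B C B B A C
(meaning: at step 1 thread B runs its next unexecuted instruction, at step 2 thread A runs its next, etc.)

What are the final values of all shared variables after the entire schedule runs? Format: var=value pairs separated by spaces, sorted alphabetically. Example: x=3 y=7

Step 1: thread B executes B1 (z = 2). Shared: x=5 y=3 z=2. PCs: A@0 B@1 C@0
Step 2: thread A executes A1 (z = 1). Shared: x=5 y=3 z=1. PCs: A@1 B@1 C@0
Step 3: thread B executes B2 (z = z + 3). Shared: x=5 y=3 z=4. PCs: A@1 B@2 C@0
Step 4: thread C executes C1 (z = x). Shared: x=5 y=3 z=5. PCs: A@1 B@2 C@1
Step 5: thread B executes B3 (x = 0). Shared: x=0 y=3 z=5. PCs: A@1 B@3 C@1
Step 6: thread B executes B4 (z = x). Shared: x=0 y=3 z=0. PCs: A@1 B@4 C@1
Step 7: thread A executes A2 (z = z * -1). Shared: x=0 y=3 z=0. PCs: A@2 B@4 C@1
Step 8: thread C executes C2 (z = z + 4). Shared: x=0 y=3 z=4. PCs: A@2 B@4 C@2

Answer: x=0 y=3 z=4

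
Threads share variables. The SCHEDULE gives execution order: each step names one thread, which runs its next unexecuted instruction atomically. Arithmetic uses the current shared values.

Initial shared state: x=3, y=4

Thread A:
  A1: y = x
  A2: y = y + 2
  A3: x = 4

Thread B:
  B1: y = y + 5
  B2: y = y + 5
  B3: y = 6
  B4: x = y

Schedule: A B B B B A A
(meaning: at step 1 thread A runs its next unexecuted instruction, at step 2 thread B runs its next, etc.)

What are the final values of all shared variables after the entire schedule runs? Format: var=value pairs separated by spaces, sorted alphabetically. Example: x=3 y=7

Answer: x=4 y=8

Derivation:
Step 1: thread A executes A1 (y = x). Shared: x=3 y=3. PCs: A@1 B@0
Step 2: thread B executes B1 (y = y + 5). Shared: x=3 y=8. PCs: A@1 B@1
Step 3: thread B executes B2 (y = y + 5). Shared: x=3 y=13. PCs: A@1 B@2
Step 4: thread B executes B3 (y = 6). Shared: x=3 y=6. PCs: A@1 B@3
Step 5: thread B executes B4 (x = y). Shared: x=6 y=6. PCs: A@1 B@4
Step 6: thread A executes A2 (y = y + 2). Shared: x=6 y=8. PCs: A@2 B@4
Step 7: thread A executes A3 (x = 4). Shared: x=4 y=8. PCs: A@3 B@4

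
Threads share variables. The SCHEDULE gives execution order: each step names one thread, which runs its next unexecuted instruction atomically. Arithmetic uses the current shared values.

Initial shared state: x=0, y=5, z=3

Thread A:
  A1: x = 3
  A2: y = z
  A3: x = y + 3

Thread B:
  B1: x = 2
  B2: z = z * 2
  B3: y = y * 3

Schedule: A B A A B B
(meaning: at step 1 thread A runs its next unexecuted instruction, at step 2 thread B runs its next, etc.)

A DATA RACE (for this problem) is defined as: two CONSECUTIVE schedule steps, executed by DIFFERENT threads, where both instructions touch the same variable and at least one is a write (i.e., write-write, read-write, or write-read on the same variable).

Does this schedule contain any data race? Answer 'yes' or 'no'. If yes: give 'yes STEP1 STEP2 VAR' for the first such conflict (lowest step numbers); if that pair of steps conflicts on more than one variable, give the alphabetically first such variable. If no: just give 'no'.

Steps 1,2: A(x = 3) vs B(x = 2). RACE on x (W-W).
Steps 2,3: B(r=-,w=x) vs A(r=z,w=y). No conflict.
Steps 3,4: same thread (A). No race.
Steps 4,5: A(r=y,w=x) vs B(r=z,w=z). No conflict.
Steps 5,6: same thread (B). No race.
First conflict at steps 1,2.

Answer: yes 1 2 x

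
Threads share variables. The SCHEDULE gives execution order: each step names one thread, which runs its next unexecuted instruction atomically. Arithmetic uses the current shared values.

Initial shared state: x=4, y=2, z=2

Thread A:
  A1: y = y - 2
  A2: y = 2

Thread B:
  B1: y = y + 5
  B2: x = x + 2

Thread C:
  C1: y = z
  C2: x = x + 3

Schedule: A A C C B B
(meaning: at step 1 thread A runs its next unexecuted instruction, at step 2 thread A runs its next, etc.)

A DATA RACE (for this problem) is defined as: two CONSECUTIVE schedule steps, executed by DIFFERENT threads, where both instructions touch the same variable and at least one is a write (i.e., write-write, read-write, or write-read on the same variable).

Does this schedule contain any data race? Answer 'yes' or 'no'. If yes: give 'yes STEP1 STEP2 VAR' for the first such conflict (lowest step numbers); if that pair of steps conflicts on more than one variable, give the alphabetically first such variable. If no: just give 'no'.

Steps 1,2: same thread (A). No race.
Steps 2,3: A(y = 2) vs C(y = z). RACE on y (W-W).
Steps 3,4: same thread (C). No race.
Steps 4,5: C(r=x,w=x) vs B(r=y,w=y). No conflict.
Steps 5,6: same thread (B). No race.
First conflict at steps 2,3.

Answer: yes 2 3 y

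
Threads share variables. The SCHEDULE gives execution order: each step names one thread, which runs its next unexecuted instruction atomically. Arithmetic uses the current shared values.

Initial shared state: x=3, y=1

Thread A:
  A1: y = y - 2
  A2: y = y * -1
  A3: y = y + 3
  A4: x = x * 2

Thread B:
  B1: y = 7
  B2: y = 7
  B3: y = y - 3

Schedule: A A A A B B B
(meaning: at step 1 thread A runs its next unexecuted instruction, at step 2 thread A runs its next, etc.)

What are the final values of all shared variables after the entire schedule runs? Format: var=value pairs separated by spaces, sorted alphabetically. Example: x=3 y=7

Answer: x=6 y=4

Derivation:
Step 1: thread A executes A1 (y = y - 2). Shared: x=3 y=-1. PCs: A@1 B@0
Step 2: thread A executes A2 (y = y * -1). Shared: x=3 y=1. PCs: A@2 B@0
Step 3: thread A executes A3 (y = y + 3). Shared: x=3 y=4. PCs: A@3 B@0
Step 4: thread A executes A4 (x = x * 2). Shared: x=6 y=4. PCs: A@4 B@0
Step 5: thread B executes B1 (y = 7). Shared: x=6 y=7. PCs: A@4 B@1
Step 6: thread B executes B2 (y = 7). Shared: x=6 y=7. PCs: A@4 B@2
Step 7: thread B executes B3 (y = y - 3). Shared: x=6 y=4. PCs: A@4 B@3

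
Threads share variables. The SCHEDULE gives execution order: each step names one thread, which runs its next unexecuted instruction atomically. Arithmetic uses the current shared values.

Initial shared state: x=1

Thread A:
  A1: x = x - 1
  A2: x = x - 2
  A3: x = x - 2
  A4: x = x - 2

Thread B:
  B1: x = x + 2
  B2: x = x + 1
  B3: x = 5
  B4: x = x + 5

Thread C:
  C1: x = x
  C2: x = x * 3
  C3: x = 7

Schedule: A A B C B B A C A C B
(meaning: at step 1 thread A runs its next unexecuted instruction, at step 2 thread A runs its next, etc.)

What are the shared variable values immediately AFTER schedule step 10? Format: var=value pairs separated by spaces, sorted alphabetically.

Step 1: thread A executes A1 (x = x - 1). Shared: x=0. PCs: A@1 B@0 C@0
Step 2: thread A executes A2 (x = x - 2). Shared: x=-2. PCs: A@2 B@0 C@0
Step 3: thread B executes B1 (x = x + 2). Shared: x=0. PCs: A@2 B@1 C@0
Step 4: thread C executes C1 (x = x). Shared: x=0. PCs: A@2 B@1 C@1
Step 5: thread B executes B2 (x = x + 1). Shared: x=1. PCs: A@2 B@2 C@1
Step 6: thread B executes B3 (x = 5). Shared: x=5. PCs: A@2 B@3 C@1
Step 7: thread A executes A3 (x = x - 2). Shared: x=3. PCs: A@3 B@3 C@1
Step 8: thread C executes C2 (x = x * 3). Shared: x=9. PCs: A@3 B@3 C@2
Step 9: thread A executes A4 (x = x - 2). Shared: x=7. PCs: A@4 B@3 C@2
Step 10: thread C executes C3 (x = 7). Shared: x=7. PCs: A@4 B@3 C@3

Answer: x=7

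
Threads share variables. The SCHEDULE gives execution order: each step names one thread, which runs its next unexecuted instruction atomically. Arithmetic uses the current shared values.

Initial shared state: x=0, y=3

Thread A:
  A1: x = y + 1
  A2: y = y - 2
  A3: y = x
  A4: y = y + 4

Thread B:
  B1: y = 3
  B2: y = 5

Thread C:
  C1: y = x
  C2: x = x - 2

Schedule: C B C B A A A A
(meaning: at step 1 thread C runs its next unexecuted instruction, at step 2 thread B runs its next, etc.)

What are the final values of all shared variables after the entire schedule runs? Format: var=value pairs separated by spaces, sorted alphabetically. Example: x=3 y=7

Step 1: thread C executes C1 (y = x). Shared: x=0 y=0. PCs: A@0 B@0 C@1
Step 2: thread B executes B1 (y = 3). Shared: x=0 y=3. PCs: A@0 B@1 C@1
Step 3: thread C executes C2 (x = x - 2). Shared: x=-2 y=3. PCs: A@0 B@1 C@2
Step 4: thread B executes B2 (y = 5). Shared: x=-2 y=5. PCs: A@0 B@2 C@2
Step 5: thread A executes A1 (x = y + 1). Shared: x=6 y=5. PCs: A@1 B@2 C@2
Step 6: thread A executes A2 (y = y - 2). Shared: x=6 y=3. PCs: A@2 B@2 C@2
Step 7: thread A executes A3 (y = x). Shared: x=6 y=6. PCs: A@3 B@2 C@2
Step 8: thread A executes A4 (y = y + 4). Shared: x=6 y=10. PCs: A@4 B@2 C@2

Answer: x=6 y=10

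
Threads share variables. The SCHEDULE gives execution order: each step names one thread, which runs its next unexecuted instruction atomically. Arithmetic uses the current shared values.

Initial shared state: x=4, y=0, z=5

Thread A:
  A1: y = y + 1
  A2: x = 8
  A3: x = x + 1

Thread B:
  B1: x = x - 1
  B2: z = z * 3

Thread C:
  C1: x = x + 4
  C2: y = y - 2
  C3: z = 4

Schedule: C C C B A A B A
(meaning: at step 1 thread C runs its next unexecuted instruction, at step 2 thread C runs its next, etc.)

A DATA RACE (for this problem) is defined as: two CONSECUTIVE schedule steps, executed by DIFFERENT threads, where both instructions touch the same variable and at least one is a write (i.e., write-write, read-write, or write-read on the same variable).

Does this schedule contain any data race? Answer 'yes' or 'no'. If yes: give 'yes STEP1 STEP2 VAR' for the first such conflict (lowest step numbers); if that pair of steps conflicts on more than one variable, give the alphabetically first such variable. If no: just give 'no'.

Answer: no

Derivation:
Steps 1,2: same thread (C). No race.
Steps 2,3: same thread (C). No race.
Steps 3,4: C(r=-,w=z) vs B(r=x,w=x). No conflict.
Steps 4,5: B(r=x,w=x) vs A(r=y,w=y). No conflict.
Steps 5,6: same thread (A). No race.
Steps 6,7: A(r=-,w=x) vs B(r=z,w=z). No conflict.
Steps 7,8: B(r=z,w=z) vs A(r=x,w=x). No conflict.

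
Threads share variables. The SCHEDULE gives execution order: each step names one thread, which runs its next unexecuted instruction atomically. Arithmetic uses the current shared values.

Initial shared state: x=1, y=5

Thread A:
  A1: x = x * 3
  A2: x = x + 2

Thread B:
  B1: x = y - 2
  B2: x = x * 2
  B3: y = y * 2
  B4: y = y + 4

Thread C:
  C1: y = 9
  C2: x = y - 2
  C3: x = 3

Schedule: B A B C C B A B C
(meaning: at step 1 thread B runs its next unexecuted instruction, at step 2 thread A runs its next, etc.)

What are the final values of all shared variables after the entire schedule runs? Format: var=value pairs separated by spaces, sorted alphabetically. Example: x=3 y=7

Step 1: thread B executes B1 (x = y - 2). Shared: x=3 y=5. PCs: A@0 B@1 C@0
Step 2: thread A executes A1 (x = x * 3). Shared: x=9 y=5. PCs: A@1 B@1 C@0
Step 3: thread B executes B2 (x = x * 2). Shared: x=18 y=5. PCs: A@1 B@2 C@0
Step 4: thread C executes C1 (y = 9). Shared: x=18 y=9. PCs: A@1 B@2 C@1
Step 5: thread C executes C2 (x = y - 2). Shared: x=7 y=9. PCs: A@1 B@2 C@2
Step 6: thread B executes B3 (y = y * 2). Shared: x=7 y=18. PCs: A@1 B@3 C@2
Step 7: thread A executes A2 (x = x + 2). Shared: x=9 y=18. PCs: A@2 B@3 C@2
Step 8: thread B executes B4 (y = y + 4). Shared: x=9 y=22. PCs: A@2 B@4 C@2
Step 9: thread C executes C3 (x = 3). Shared: x=3 y=22. PCs: A@2 B@4 C@3

Answer: x=3 y=22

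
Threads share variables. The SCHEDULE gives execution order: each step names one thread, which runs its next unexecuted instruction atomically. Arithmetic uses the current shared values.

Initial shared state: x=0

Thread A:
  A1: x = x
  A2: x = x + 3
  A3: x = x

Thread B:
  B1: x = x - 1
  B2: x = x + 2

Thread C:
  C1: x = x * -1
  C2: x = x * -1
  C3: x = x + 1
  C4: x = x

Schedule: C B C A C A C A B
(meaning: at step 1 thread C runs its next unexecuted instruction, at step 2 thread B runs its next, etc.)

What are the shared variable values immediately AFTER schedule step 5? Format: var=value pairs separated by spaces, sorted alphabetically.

Step 1: thread C executes C1 (x = x * -1). Shared: x=0. PCs: A@0 B@0 C@1
Step 2: thread B executes B1 (x = x - 1). Shared: x=-1. PCs: A@0 B@1 C@1
Step 3: thread C executes C2 (x = x * -1). Shared: x=1. PCs: A@0 B@1 C@2
Step 4: thread A executes A1 (x = x). Shared: x=1. PCs: A@1 B@1 C@2
Step 5: thread C executes C3 (x = x + 1). Shared: x=2. PCs: A@1 B@1 C@3

Answer: x=2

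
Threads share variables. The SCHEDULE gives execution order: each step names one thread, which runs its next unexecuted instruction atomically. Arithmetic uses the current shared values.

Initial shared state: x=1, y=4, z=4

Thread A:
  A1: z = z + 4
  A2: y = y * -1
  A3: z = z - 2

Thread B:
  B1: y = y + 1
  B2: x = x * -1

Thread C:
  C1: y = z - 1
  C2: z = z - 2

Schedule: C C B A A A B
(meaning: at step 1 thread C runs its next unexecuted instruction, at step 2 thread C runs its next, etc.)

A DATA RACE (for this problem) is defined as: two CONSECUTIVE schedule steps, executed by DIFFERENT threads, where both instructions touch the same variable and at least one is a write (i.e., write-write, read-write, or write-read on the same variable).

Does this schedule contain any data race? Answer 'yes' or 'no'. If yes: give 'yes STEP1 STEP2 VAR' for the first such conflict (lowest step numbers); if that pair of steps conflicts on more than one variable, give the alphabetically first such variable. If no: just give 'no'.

Steps 1,2: same thread (C). No race.
Steps 2,3: C(r=z,w=z) vs B(r=y,w=y). No conflict.
Steps 3,4: B(r=y,w=y) vs A(r=z,w=z). No conflict.
Steps 4,5: same thread (A). No race.
Steps 5,6: same thread (A). No race.
Steps 6,7: A(r=z,w=z) vs B(r=x,w=x). No conflict.

Answer: no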